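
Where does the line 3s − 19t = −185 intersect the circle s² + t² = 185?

(−11, 8) and (8, 11)

From the line, t = (185 + 3s)/19. Substituting:
370s² + 1110s − 32560 = 0  ⟹  s² + 3s − 88 = 0
s = 8 or s = −11, giving (8, 11) and (−11, 8).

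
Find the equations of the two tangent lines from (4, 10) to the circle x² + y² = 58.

A line y − (10) = m(x − (4)) is tangent when its distance from (0, 0) is √58:
[m·(−4) − (−10)]² = 58(m² + 1)
21m² + 40m − 21 = 0, so m = −7/3 or m = 3/7.
With m = −7/3: 7x + 3y = 58. With m = 3/7: 3x − 7y = −58.

7x + 3y = 58 and 3x − 7y = −58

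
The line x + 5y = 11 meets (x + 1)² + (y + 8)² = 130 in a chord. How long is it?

Centre (−1, −8), r² = 130. Perpendicular distance d from centre to line = |−52| / √26 = 52/√26.
Half the chord is √(r² − d²) = √(26), so the full chord is 2√26.

2√26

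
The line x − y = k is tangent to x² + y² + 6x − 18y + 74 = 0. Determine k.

k = −12 ± 4√2

For a tangent, require d(centre, line) = r = 4.
|1·(−3) − 1·9 − k| / √2 = 4
|k − (−12)| = 4√2.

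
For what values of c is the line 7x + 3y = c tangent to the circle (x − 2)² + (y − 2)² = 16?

c = 20 ± 4√58

Tangency holds when the distance from the centre (2, 2) to the line equals the radius 4:
|7·2 + 3·2 − c| / √58 = 4
|c − (20)| = 4√58.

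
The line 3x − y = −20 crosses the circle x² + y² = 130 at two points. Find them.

Substitute y = 3x + 20:
10x² + 120x + 270 = 0  ⟹  x² + 12x + 27 = 0
x = −3 or x = −9, giving (−3, 11) and (−9, −7).

(−9, −7) and (−3, 11)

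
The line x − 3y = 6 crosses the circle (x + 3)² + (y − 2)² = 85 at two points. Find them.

(−9, −5) and (6, 0)

Express y = (−6 + x)/3 and substitute into the circle:
10x² + 30x − 540 = 0  ⟹  x² + 3x − 54 = 0
x = 6 or x = −9, giving (6, 0) and (−9, −5).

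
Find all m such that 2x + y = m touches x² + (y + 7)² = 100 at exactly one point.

m = −7 ± 10√5

For a tangent, require d(centre, line) = r = 10.
|2·0 + 1·(−7) − m| / √5 = 10
|m − (−7)| = 10√5.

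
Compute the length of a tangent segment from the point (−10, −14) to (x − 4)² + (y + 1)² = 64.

√301

Centre (4, −1), r² = 64. |PO|² = (−14)² + (−13)² = 365.
Power of the point: PT² = |PO|² − r² = 301, so PT = √301.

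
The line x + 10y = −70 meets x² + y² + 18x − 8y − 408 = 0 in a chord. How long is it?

4√101

Express y = (−70 − x)/10 and substitute into the circle:
101x² + 2020x − 30300 = 0  ⟹  x² + 20x − 300 = 0
x = 10 or x = −30, giving (10, −8) and (−30, −4).
|(10, −8) − (−30, −4)| = √((40)² + (−4)²) = 4√101.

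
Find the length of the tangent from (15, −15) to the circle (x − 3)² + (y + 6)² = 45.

With centre O = (3, −6), |OP|² = 225 and r² = 45.
Power of the point: PT² = |PO|² − r² = 180, so PT = 6√5.

6√5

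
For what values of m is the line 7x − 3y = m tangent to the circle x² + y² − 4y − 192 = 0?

For a tangent, require d(centre, line) = r = 14.
|7·0 − 3·2 − m| / √58 = 14
|m − (−6)| = 14√58.

m = −6 ± 14√58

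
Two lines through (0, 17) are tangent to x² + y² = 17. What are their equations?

4x + y = 17 and 4x − y = −17

A line y − (17) = m(x − (0)) is tangent when its distance from (0, 0) is √17:
(0m − (−17))² = 17(m² + 1)
m² − 16 = 0, so m = −4 or m = 4.
With m = −4: 4x + y = 17. With m = 4: 4x − y = −17.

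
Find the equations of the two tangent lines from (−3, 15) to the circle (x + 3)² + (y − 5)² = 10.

3x + y = 6 and 3x − y = −24

Let a tangent through (−3, 15) have slope m. Its distance from (−3, 5) must equal √10:
[m·(0) − (−10)]² = 10(m² + 1)
m² − 9 = 0, so m = −3 or m = 3.
Through (−3, 15) these give 3x + y = 6 and 3x − y = −24.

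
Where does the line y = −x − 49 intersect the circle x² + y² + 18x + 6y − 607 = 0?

Substitute y = −x − 49:
2x² + 110x + 1500 = 0  ⟹  x² + 55x + 750 = 0
x = −25 or x = −30, giving (−25, −24) and (−30, −19).

(−30, −19) and (−25, −24)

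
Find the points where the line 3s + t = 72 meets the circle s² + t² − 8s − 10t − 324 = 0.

From the line, t = −3s + 72. Substituting:
10s² − 410s + 4140 = 0  ⟹  s² − 41s + 414 = 0
s = 23 or s = 18, giving (23, 3) and (18, 18).

(18, 18) and (23, 3)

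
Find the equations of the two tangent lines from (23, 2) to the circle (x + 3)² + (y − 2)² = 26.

Write the tangent as mx − y + (2 − m·(23)) = 0 and set its distance from the centre to √26:
(−26m − (0))² = 26(m² + 1)
25m² − 1 = 0, so m = 1/5 or m = −1/5.
Through (23, 2) these give x − 5y = 13 and x + 5y = 33.

x − 5y = 13 and x + 5y = 33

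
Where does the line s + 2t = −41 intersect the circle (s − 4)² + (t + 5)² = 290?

(−9, −16) and (3, −22)

Express t = (−41 − s)/2 and substitute into the circle:
5s² + 30s − 135 = 0  ⟹  s² + 6s − 27 = 0
s = 3 or s = −9, giving (3, −22) and (−9, −16).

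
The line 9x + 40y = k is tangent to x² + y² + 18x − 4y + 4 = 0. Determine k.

k = −370 or k = 368

For a tangent, require d(centre, line) = r = 9.
|9·(−9) + 40·2 − k| / √1681 = 9
|k − (−1)| = 9·41, so k = 368 or k = −370.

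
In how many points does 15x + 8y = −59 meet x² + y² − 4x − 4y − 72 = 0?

2

Centre (2, 2), r² = 80. Distance² from centre to line = (105)²/289 = 11025/289.
Since d² < r², the line cuts the circle twice.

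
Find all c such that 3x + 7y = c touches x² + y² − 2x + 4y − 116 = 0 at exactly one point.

Tangency holds when the distance from the centre (1, −2) to the line equals the radius 11:
|3·1 + 7·(−2) − c| / √58 = 11
|c − (−11)| = 11√58.

c = −11 ± 11√58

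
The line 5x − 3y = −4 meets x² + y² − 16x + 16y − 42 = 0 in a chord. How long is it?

The distance from (8, −8) to the line is 68/√34, and r² = 170.
Chord = 2√(r² − d²) = 2·√(34) = 2√34.

2√34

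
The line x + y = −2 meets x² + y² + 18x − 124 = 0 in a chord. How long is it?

From the line, y = −x − 2. Substituting:
2x² + 22x − 120 = 0  ⟹  x² + 11x − 60 = 0
x = 4 or x = −15, giving (4, −6) and (−15, 13).
Chord length = distance between (4, −6) and (−15, 13) = √722 = 19√2.

19√2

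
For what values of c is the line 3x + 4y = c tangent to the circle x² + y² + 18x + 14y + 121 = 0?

c = −70 or c = −40

For a tangent, require d(centre, line) = r = 3.
|3·(−9) + 4·(−7) − c| / √25 = 3
|c − (−55)| = 3·5, so c = −40 or c = −70.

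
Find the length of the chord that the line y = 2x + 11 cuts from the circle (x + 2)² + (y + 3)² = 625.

Centre (−2, −3), r² = 625. Perpendicular distance d from centre to line = |10| / √5 = 10/√5.
Half the chord is √(r² − d²) = √(605), so the full chord is 22√5.

22√5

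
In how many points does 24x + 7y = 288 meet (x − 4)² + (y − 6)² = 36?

Substituting the line into the circle gives 625x² − 12200x + 59536 = 0.
Discriminant = (−12200)² − 4·625·(59536) = 0.
A repeated root: the line is tangent.

1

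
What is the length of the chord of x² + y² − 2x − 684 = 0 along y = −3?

Express y = −3 and substitute into the circle:
x² − 2x − 675 = 0
x = 27 or x = −25, giving (27, −3) and (−25, −3).
|(27, −3) − (−25, −3)| = √((52)² + (0)²) = 52.

52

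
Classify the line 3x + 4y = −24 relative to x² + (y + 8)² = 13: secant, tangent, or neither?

Centre (0, −8), r² = 13. Distance² from centre to line = (−8)²/25 = 64/25.
Since d² < r², the line cuts the circle twice.

secant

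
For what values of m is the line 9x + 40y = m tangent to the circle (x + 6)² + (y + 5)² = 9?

For a tangent, require d(centre, line) = r = 3.
|9·(−6) + 40·(−5) − m| / √1681 = 3
|m − (−254)| = 3·41, so m = −131 or m = −377.

m = −377 or m = −131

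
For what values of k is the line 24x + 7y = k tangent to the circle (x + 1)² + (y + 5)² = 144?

For a tangent, require d(centre, line) = r = 12.
|24·(−1) + 7·(−5) − k| / √625 = 12
|k − (−59)| = 12·25, so k = 241 or k = −359.

k = −359 or k = 241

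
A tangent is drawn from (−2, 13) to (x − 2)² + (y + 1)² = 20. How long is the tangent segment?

The centre is (2, −1) and r = 2√5. The square of the distance from P to the centre is 16 + 196 = 212.
The tangent meets the radius at right angles, so tangent² = |PO|² − r² = 212 − 20 = 192.

8√3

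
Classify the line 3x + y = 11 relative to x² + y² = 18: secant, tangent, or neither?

secant

Substituting the line into the circle gives 10x² − 66x + 103 = 0.
Δ = 4356 − 4120 = 236.
Two real roots: the line is a secant.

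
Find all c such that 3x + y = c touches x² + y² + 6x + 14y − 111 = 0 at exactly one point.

For a tangent, require d(centre, line) = r = 13.
|3·(−3) + 1·(−7) − c| / √10 = 13
|c − (−16)| = 13√10.

c = −16 ± 13√10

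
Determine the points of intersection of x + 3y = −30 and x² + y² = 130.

Substitute y = (−30 − x)/3:
10x² + 60x − 270 = 0  ⟹  x² + 6x − 27 = 0
x = 3 or x = −9, giving (3, −11) and (−9, −7).

(−9, −7) and (3, −11)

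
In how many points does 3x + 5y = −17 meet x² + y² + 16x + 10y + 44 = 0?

d² = (3·(−8) + 5·(−5) − (−17))²/34 = 512/17; r² = 45.
Since d² < r², the line cuts the circle twice.

2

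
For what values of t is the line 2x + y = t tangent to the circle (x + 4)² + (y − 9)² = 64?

For a tangent, require d(centre, line) = r = 8.
|2·(−4) + 1·9 − t| / √5 = 8
|t − (1)| = 8√5.

t = 1 ± 8√5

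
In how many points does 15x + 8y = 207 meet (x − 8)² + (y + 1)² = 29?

0

Centre (8, −1), r² = 29. Distance² from centre to line = (−95)²/289 = 9025/289.
Since d² > r², the line lies outside the circle.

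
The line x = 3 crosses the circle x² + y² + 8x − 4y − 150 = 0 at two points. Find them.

The line gives x = 3. Substituting into the circle:
y² − 4y − 117 = 0
y = 13 or y = −9, giving (3, 13) and (3, −9).

(3, −9) and (3, 13)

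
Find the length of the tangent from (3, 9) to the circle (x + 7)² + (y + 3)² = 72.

2√43

Centre (−7, −3), r² = 72. |PO|² = (10)² + (12)² = 244.
Power of the point: PT² = |PO|² − r² = 172, so PT = 2√43.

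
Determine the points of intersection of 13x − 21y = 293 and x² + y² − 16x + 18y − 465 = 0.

(−13, −22) and (29, 4)

Express y = (−293 + 13x)/21 and substitute into the circle:
610x² − 9760x − 229970 = 0  ⟹  x² − 16x − 377 = 0
x = 29 or x = −13, giving (29, 4) and (−13, −22).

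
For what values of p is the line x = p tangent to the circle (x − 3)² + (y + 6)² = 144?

For a tangent, require d(centre, line) = r = 12.
|1·3 + 0·(−6) − p| / √1 = 12
|p − (3)| = 12, so p = 15 or p = −9.

p = −9 or p = 15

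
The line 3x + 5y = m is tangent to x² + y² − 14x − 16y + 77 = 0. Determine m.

For a tangent, require d(centre, line) = r = 6.
|3·7 + 5·8 − m| / √34 = 6
|m − (61)| = 6√34.

m = 61 ± 6√34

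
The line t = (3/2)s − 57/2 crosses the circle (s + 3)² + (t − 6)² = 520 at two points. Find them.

Express t = (−57 + 3s)/2 and substitute into the circle:
13s² − 390s + 2717 = 0  ⟹  s² − 30s + 209 = 0
s = 19 or s = 11, giving (19, 0) and (11, −12).

(11, −12) and (19, 0)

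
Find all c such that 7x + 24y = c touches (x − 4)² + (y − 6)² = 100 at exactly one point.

Tangency holds when the distance from the centre (4, 6) to the line equals the radius 10:
|7·4 + 24·6 − c| / √625 = 10
|c − (172)| = 10·25, so c = 422 or c = −78.

c = −78 or c = 422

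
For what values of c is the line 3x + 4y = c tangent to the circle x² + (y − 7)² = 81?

For a tangent, require d(centre, line) = r = 9.
|3·0 + 4·7 − c| / √25 = 9
|c − (28)| = 9·5, so c = 73 or c = −17.

c = −17 or c = 73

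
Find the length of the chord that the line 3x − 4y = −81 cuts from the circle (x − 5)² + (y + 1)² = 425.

The distance from (5, −1) to the line is 100/√25, and r² = 425.
Chord = 2√(r² − d²) = 2·√(25) = 10.

10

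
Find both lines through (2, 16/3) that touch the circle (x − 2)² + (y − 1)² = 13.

2x − 3y = −12 and 2x + 3y = 20

A line y − (16/3) = m(x − (2)) is tangent when its distance from (2, 1) is √13:
(0m − (−13/3))² = 13(m² + 1)
9m² − 4 = 0, so m = 2/3 or m = −2/3.
With m = 2/3: 2x − 3y = −12. With m = −2/3: 2x + 3y = 20.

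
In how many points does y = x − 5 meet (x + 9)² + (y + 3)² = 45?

Substituting the line into the circle gives 2x² + 14x + 40 = 0.
Δ = 196 − 320 = −124.
No real roots: the line does not meet the circle.

0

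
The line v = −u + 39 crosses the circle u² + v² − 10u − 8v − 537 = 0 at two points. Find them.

Substitute v = −u + 39:
2u² − 80u + 672 = 0  ⟹  u² − 40u + 336 = 0
u = 28 or u = 12, giving (28, 11) and (12, 27).

(12, 27) and (28, 11)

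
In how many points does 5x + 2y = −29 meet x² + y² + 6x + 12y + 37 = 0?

2

d² = (5·(−3) + 2·(−6) − (−29))²/29 = 4/29; r² = 8.
Since d² < r², the line cuts the circle twice.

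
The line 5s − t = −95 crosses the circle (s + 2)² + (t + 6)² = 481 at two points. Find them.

Substitute t = 5s + 95:
26s² + 1014s + 9724 = 0  ⟹  s² + 39s + 374 = 0
s = −17 or s = −22, giving (−17, 10) and (−22, −15).

(−22, −15) and (−17, 10)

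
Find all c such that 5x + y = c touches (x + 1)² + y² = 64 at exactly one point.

For a tangent, require d(centre, line) = r = 8.
|5·(−1) + 1·0 − c| / √26 = 8
|c − (−5)| = 8√26.

c = −5 ± 8√26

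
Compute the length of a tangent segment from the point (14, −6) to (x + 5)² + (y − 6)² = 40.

With centre O = (−5, 6), |OP|² = 505 and r² = 40.
Power of the point: PT² = |PO|² − r² = 465, so PT = √465.

√465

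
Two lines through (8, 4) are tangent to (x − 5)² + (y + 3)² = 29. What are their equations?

A line y − (4) = m(x − (8)) is tangent when its distance from (5, −3) is √29:
(−3m − (−7))² = 29(m² + 1)
10m² + 21m − 10 = 0, so m = 2/5 or m = −5/2.
Through (8, 4) these give 2x − 5y = −4 and 5x + 2y = 48.

2x − 5y = −4 and 5x + 2y = 48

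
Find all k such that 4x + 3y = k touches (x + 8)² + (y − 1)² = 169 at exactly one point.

k = −94 or k = 36

The line touches the circle iff its distance from (−8, 1) is 13:
|4·(−8) + 3·1 − k| / √25 = 13
|k − (−29)| = 13·5, so k = 36 or k = −94.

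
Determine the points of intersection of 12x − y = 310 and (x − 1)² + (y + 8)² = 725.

(24, −22) and (26, 2)

Express y = 12x − 310 and substitute into the circle:
145x² − 7250x + 90480 = 0  ⟹  x² − 50x + 624 = 0
x = 26 or x = 24, giving (26, 2) and (24, −22).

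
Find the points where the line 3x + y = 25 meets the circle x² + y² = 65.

(7, 4) and (8, 1)

Substitute y = −3x + 25:
10x² − 150x + 560 = 0  ⟹  x² − 15x + 56 = 0
x = 8 or x = 7, giving (8, 1) and (7, 4).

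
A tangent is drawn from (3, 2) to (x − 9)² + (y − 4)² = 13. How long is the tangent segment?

With centre O = (9, 4), |OP|² = 40 and r² = 13.
The tangent meets the radius at right angles, so tangent² = |PO|² − r² = 40 − 13 = 27.

3√3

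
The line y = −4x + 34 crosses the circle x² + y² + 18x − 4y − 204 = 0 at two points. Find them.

(6, 10) and (8, 2)

Express y = −4x + 34 and substitute into the circle:
17x² − 238x + 816 = 0  ⟹  x² − 14x + 48 = 0
x = 8 or x = 6, giving (8, 2) and (6, 10).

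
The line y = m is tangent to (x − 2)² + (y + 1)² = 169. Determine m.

Tangency holds when the distance from the centre (2, −1) to the line equals the radius 13:
|0·2 + 1·(−1) − m| / √1 = 13
|m − (−1)| = 13, so m = 12 or m = −14.

m = −14 or m = 12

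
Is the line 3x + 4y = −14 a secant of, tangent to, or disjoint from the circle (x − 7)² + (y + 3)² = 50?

d² = (3·7 + 4·(−3) − (−14))²/25 = 529/25; r² = 50.
Since d² < r², the line cuts the circle twice.

secant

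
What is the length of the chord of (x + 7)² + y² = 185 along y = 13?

8

The distance from (−7, 0) to the line is 13, and r² = 185.
Half the chord is √(r² − d²) = √(16), so the full chord is 8.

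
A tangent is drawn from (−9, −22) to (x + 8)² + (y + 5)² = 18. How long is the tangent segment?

4√17

The centre is (−8, −5) and r = 3√2. The square of the distance from P to the centre is 1 + 289 = 290.
Power of the point: PT² = |PO|² − r² = 272, so PT = 4√17.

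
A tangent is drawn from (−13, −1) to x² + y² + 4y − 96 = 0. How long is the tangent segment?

√70

With centre O = (0, −2), |OP|² = 170 and r² = 100.
The tangent meets the radius at right angles, so tangent² = |PO|² − r² = 170 − 100 = 70.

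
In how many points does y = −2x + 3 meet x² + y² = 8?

2

Substituting the line into the circle gives 5x² − 12x + 1 = 0.
Discriminant = (−12)² − 4·5·(1) = 124 > 0.
Two real roots: the line is a secant.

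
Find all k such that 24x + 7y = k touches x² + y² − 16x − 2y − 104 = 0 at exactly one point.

k = −126 or k = 524

Tangency holds when the distance from the centre (8, 1) to the line equals the radius 13:
|24·8 + 7·1 − k| / √625 = 13
|k − (199)| = 13·25, so k = 524 or k = −126.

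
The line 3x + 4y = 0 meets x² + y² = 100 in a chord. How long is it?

20

Centre (0, 0), r² = 100. Perpendicular distance d from centre to line = |0| / √25 = 0/√25.
Half the chord is √(r² − d²) = √(100), so the full chord is 20.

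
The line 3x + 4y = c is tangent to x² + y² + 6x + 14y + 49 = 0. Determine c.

The line touches the circle iff its distance from (−3, −7) is 3:
|3·(−3) + 4·(−7) − c| / √25 = 3
|c − (−37)| = 3·5, so c = −22 or c = −52.

c = −52 or c = −22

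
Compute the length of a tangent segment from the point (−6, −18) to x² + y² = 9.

3√39

Centre (0, 0), r² = 9. |PO|² = (−6)² + (−18)² = 360.
Power of the point: PT² = |PO|² − r² = 351, so PT = 3√39.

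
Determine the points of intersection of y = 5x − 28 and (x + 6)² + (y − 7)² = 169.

(6, 2) and (7, 7)

Express y = 5x − 28 and substitute into the circle:
26x² − 338x + 1092 = 0  ⟹  x² − 13x + 42 = 0
x = 7 or x = 6, giving (7, 7) and (6, 2).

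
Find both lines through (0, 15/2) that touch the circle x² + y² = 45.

x + 2y = 15 and x − 2y = −15

Write the tangent as mx − y + (15/2 − m·(0)) = 0 and set its distance from the centre to 3√5:
(0m − (−15/2))² = 45(m² + 1)
4m² − 1 = 0, so m = −1/2 or m = 1/2.
With m = −1/2: x + 2y = 15. With m = 1/2: x − 2y = −15.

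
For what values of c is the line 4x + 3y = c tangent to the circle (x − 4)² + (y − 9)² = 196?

c = −27 or c = 113

The line touches the circle iff its distance from (4, 9) is 14:
|4·4 + 3·9 − c| / √25 = 14
|c − (43)| = 14·5, so c = 113 or c = −27.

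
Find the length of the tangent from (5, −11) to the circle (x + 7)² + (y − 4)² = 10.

√359

The centre is (−7, 4) and r = √10. The square of the distance from P to the centre is 144 + 225 = 369.
By the tangent–radius right angle, tangent length = √(|PO|² − r²) = √359.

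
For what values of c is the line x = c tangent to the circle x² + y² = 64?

c = −8 or c = 8

The line touches the circle iff its distance from (0, 0) is 8:
|1·0 + 0·0 − c| / √1 = 8
|c| = 8, so c = 8 or c = −8.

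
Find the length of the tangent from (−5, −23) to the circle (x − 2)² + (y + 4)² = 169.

√241

With centre O = (2, −4), |OP|² = 410 and r² = 169.
By the tangent–radius right angle, tangent length = √(|PO|² − r²) = √241.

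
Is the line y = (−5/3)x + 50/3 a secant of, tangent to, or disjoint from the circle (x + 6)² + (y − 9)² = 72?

Substituting the line into the circle gives 34x² − 122x + 205 = 0.
Discriminant = (−122)² − 4·34·(205) = −12996 < 0.
No real roots: the line does not meet the circle.

disjoint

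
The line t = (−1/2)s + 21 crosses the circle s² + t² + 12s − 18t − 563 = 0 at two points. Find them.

Substitute t = (42 − s)/2:
5s² − 2000 = 0  ⟹  s² − 400 = 0
s = 20 or s = −20, giving (20, 11) and (−20, 31).

(−20, 31) and (20, 11)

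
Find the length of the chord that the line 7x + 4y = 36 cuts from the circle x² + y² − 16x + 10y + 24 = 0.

The distance from (8, −5) to the line is 0/√65, and r² = 65.
Chord = 2√(r² − d²) = 2·√(65) = 2√65.

2√65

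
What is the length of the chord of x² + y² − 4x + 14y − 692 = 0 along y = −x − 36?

Substitute y = −x − 36:
2x² + 54x + 100 = 0  ⟹  x² + 27x + 50 = 0
x = −2 or x = −25, giving (−2, −34) and (−25, −11).
|(−2, −34) − (−25, −11)| = √((23)² + (−23)²) = 23√2.

23√2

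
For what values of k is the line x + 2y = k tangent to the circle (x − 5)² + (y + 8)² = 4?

k = −11 ± 2√5

Tangency holds when the distance from the centre (5, −8) to the line equals the radius 2:
|1·5 + 2·(−8) − k| / √5 = 2
|k − (−11)| = 2√5.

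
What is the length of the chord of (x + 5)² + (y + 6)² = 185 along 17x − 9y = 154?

√370

Express y = (−154 + 17x)/9 and substitute into the circle:
370x² − 2590x − 2960 = 0  ⟹  x² − 7x − 8 = 0
x = 8 or x = −1, giving (8, −2) and (−1, −19).
Chord length = distance between (8, −2) and (−1, −19) = √370 = √370.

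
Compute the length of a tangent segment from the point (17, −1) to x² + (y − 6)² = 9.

With centre O = (0, 6), |OP|² = 338 and r² = 9.
The tangent meets the radius at right angles, so tangent² = |PO|² − r² = 338 − 9 = 329.

√329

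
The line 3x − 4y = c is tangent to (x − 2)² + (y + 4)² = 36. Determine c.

The line touches the circle iff its distance from (2, −4) is 6:
|3·2 − 4·(−4) − c| / √25 = 6
|c − (22)| = 6·5, so c = 52 or c = −8.

c = −8 or c = 52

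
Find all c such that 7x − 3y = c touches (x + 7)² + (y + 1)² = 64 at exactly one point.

The line touches the circle iff its distance from (−7, −1) is 8:
|7·(−7) − 3·(−1) − c| / √58 = 8
|c − (−46)| = 8√58.

c = −46 ± 8√58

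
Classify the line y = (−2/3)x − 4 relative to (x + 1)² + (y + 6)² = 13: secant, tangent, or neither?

secant

Centre (−1, −6), r² = 13. Distance² from centre to line = (−8)²/13 = 64/13.
Since d² < r², the line cuts the circle twice.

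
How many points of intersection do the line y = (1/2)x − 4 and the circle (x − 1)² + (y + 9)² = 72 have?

d² = (1·1 − 2·(−9) − (8))²/5 = 121/5; r² = 72.
Since d² < r², the line cuts the circle twice.

2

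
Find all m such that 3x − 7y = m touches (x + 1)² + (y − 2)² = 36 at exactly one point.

Tangency holds when the distance from the centre (−1, 2) to the line equals the radius 6:
|3·(−1) − 7·2 − m| / √58 = 6
|m − (−17)| = 6√58.

m = −17 ± 6√58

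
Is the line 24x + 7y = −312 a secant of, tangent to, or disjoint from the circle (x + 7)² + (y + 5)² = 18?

disjoint

d² = (24·(−7) + 7·(−5) − (−312))²/625 = 11881/625; r² = 18.
Since d² > r², the line lies outside the circle.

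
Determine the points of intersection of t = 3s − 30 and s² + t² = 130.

(7, −9) and (11, 3)

Substitute t = 3s − 30:
10s² − 180s + 770 = 0  ⟹  s² − 18s + 77 = 0
s = 11 or s = 7, giving (11, 3) and (7, −9).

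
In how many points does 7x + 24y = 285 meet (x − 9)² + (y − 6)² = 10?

2

Centre (9, 6), r² = 10. Distance² from centre to line = (−78)²/625 = 6084/625.
Since d² < r², the line cuts the circle twice.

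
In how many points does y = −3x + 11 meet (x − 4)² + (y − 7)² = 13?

2

d² = (3·4 + 1·7 − (11))²/10 = 32/5; r² = 13.
Since d² < r², the line cuts the circle twice.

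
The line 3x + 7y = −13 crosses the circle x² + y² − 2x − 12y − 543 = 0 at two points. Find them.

(−23, 8) and (19, −10)

From the line, y = (−13 − 3x)/7. Substituting:
58x² + 232x − 25346 = 0  ⟹  x² + 4x − 437 = 0
x = 19 or x = −23, giving (19, −10) and (−23, 8).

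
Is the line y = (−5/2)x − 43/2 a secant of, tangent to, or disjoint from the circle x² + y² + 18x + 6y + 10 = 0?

Substituting the line into the circle gives 29x² + 442x + 1373 = 0.
Discriminant = (442)² − 4·29·(1373) = 36096 > 0.
Two real roots: the line is a secant.

secant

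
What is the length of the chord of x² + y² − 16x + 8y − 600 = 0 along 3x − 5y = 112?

Express y = (−112 + 3x)/5 and substitute into the circle:
34x² − 952x − 6936 = 0  ⟹  x² − 28x − 204 = 0
x = 34 or x = −6, giving (34, −2) and (−6, −26).
Chord length = distance between (34, −2) and (−6, −26) = √2176 = 8√34.

8√34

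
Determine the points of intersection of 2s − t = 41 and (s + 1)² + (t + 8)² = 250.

(12, −17) and (14, −13)

Express t = 2s − 41 and substitute into the circle:
5s² − 130s + 840 = 0  ⟹  s² − 26s + 168 = 0
s = 14 or s = 12, giving (14, −13) and (12, −17).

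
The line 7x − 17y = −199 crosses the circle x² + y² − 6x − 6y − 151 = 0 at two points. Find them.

(−9, 8) and (8, 15)

Express y = (199 + 7x)/17 and substitute into the circle:
338x² + 338x − 24336 = 0  ⟹  x² + x − 72 = 0
x = 8 or x = −9, giving (8, 15) and (−9, 8).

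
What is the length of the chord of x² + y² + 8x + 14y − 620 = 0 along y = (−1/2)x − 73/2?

Centre (−4, −7), r² = 685. Perpendicular distance d from centre to line = |55| / √5 = 55/√5.
Half the chord is √(r² − d²) = √(80), so the full chord is 8√5.

8√5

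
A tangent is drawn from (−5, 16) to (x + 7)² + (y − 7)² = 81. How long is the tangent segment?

The centre is (−7, 7) and r = 9. The square of the distance from P to the centre is 4 + 81 = 85.
The tangent meets the radius at right angles, so tangent² = |PO|² − r² = 85 − 81 = 4.

2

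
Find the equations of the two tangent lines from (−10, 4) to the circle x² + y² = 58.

7x + 3y = −58 and 3x − 7y = −58

Let a tangent through (−10, 4) have slope m. Its distance from (0, 0) must equal √58:
[m·(10) − (−4)]² = 58(m² + 1)
21m² + 40m − 21 = 0, so m = −7/3 or m = 3/7.
Through (−10, 4) these give 7x + 3y = −58 and 3x − 7y = −58.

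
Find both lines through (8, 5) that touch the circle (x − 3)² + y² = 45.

Write the tangent as mx − y + (5 − m·(8)) = 0 and set its distance from the centre to 3√5:
[m·(−5) − (−5)]² = 45(m² + 1)
2m² + 5m + 2 = 0, so m = −2 or m = −1/2.
Through (8, 5) these give 2x + y = 21 and x + 2y = 18.

2x + y = 21 and x + 2y = 18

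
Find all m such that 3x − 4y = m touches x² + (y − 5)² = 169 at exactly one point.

m = −85 or m = 45

The line touches the circle iff its distance from (0, 5) is 13:
|3·0 − 4·5 − m| / √25 = 13
|m − (−20)| = 13·5, so m = 45 or m = −85.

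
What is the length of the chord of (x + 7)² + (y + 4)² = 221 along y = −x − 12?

21√2

The distance from (−7, −4) to the line is 1/√2, and r² = 221.
Half the chord is √(r² − d²) = √(441/2), so the full chord is 21√2.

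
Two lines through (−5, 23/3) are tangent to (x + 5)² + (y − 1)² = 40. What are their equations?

x − 3y = −28 and x + 3y = 18

Let a tangent through (−5, 23/3) have slope m. Its distance from (−5, 1) must equal 2√10:
(0m − (−20/3))² = 40(m² + 1)
9m² − 1 = 0, so m = 1/3 or m = −1/3.
Through (−5, 23/3) these give x − 3y = −28 and x + 3y = 18.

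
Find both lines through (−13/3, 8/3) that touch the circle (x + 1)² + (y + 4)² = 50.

A line y − (8/3) = m(x − (−13/3)) is tangent when its distance from (−1, −4) is 5√2:
(10/3m − (−20/3))² = 50(m² + 1)
7m² − 8m + 1 = 0, so m = 1 or m = 1/7.
Through (−13/3, 8/3) these give x − y = −7 and x − 7y = −23.

x − y = −7 and x − 7y = −23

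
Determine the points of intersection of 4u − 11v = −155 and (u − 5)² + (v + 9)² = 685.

(−14, 9) and (8, 17)

Express v = (155 + 4u)/11 and substitute into the circle:
137u² + 822u − 15344 = 0  ⟹  u² + 6u − 112 = 0
u = 8 or u = −14, giving (8, 17) and (−14, 9).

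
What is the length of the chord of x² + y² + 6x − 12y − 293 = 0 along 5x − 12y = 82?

Express y = (−82 + 5x)/12 and substitute into the circle:
169x² − 676x − 23660 = 0  ⟹  x² − 4x − 140 = 0
x = 14 or x = −10, giving (14, −1) and (−10, −11).
Chord length = distance between (14, −1) and (−10, −11) = √676 = 26.

26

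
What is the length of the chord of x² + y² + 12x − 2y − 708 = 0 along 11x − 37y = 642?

√1490

The distance from (−6, 1) to the line is 745/√1490, and r² = 745.
Chord = 2√(r² − d²) = 2·√(745/2) = √1490.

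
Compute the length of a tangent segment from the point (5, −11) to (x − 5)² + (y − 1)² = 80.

8

The centre is (5, 1) and r = 4√5. The square of the distance from P to the centre is 0 + 144 = 144.
The tangent meets the radius at right angles, so tangent² = |PO|² − r² = 144 − 80 = 64.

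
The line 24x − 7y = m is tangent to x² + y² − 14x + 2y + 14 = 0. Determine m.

m = 25 or m = 325

For a tangent, require d(centre, line) = r = 6.
|24·7 − 7·(−1) − m| / √625 = 6
|m − (175)| = 6·25, so m = 325 or m = 25.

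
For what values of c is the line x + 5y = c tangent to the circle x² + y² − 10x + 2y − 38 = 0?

c = ±8√26

Tangency holds when the distance from the centre (5, −1) to the line equals the radius 8:
|1·5 + 5·(−1) − c| / √26 = 8
|c| = 8√26.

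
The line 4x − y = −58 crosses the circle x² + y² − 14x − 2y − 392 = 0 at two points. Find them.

From the line, y = 4x + 58. Substituting:
17x² + 442x + 2856 = 0  ⟹  x² + 26x + 168 = 0
x = −12 or x = −14, giving (−12, 10) and (−14, 2).

(−14, 2) and (−12, 10)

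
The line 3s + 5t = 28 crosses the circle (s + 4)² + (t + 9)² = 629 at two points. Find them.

Substitute t = (28 − 3s)/5:
34s² − 238s − 9996 = 0  ⟹  s² − 7s − 294 = 0
s = 21 or s = −14, giving (21, −7) and (−14, 14).

(−14, 14) and (21, −7)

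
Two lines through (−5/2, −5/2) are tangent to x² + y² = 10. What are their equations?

3x + y = −10 and x + 3y = −10

Write the tangent as mx − y + (−5/2 − m·(−5/2)) = 0 and set its distance from the centre to √10:
[m·(5/2) − (5/2)]² = 10(m² + 1)
3m² + 10m + 3 = 0, so m = −3 or m = −1/3.
With m = −3: 3x + y = −10. With m = −1/3: x + 3y = −10.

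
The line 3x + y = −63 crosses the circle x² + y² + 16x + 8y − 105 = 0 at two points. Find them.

(−21, 0) and (−16, −15)

Express y = −3x − 63 and substitute into the circle:
10x² + 370x + 3360 = 0  ⟹  x² + 37x + 336 = 0
x = −16 or x = −21, giving (−16, −15) and (−21, 0).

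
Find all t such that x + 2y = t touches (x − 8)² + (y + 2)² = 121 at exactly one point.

t = 4 ± 11√5

Tangency holds when the distance from the centre (8, −2) to the line equals the radius 11:
|1·8 + 2·(−2) − t| / √5 = 11
|t − (4)| = 11√5.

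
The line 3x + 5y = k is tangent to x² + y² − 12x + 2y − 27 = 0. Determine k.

k = 13 ± 8√34

Tangency holds when the distance from the centre (6, −1) to the line equals the radius 8:
|3·6 + 5·(−1) − k| / √34 = 8
|k − (13)| = 8√34.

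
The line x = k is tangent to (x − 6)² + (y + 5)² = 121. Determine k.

The line touches the circle iff its distance from (6, −5) is 11:
|1·6 + 0·(−5) − k| / √1 = 11
|k − (6)| = 11, so k = 17 or k = −5.

k = −5 or k = 17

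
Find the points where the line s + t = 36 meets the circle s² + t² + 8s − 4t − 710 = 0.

(13, 23) and (17, 19)

Substitute t = −s + 36:
2s² − 60s + 442 = 0  ⟹  s² − 30s + 221 = 0
s = 17 or s = 13, giving (17, 19) and (13, 23).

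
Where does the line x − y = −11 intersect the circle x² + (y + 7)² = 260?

From the line, y = x + 11. Substituting:
2x² + 36x + 64 = 0  ⟹  x² + 18x + 32 = 0
x = −2 or x = −16, giving (−2, 9) and (−16, −5).

(−16, −5) and (−2, 9)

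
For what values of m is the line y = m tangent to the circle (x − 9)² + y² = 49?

m = −7 or m = 7

The line touches the circle iff its distance from (9, 0) is 7:
|0·9 + 1·0 − m| / √1 = 7
|m| = 7, so m = 7 or m = −7.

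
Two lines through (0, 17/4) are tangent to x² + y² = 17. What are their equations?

x − 4y = −17 and x + 4y = 17

Let a tangent through (0, 17/4) have slope m. Its distance from (0, 0) must equal √17:
[m·(0) − (−17/4)]² = 17(m² + 1)
16m² − 1 = 0, so m = 1/4 or m = −1/4.
Through (0, 17/4) these give x − 4y = −17 and x + 4y = 17.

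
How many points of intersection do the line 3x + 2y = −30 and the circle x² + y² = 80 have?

2

Centre (0, 0), r² = 80. Distance² from centre to line = (30)²/13 = 900/13.
Since d² < r², the line cuts the circle twice.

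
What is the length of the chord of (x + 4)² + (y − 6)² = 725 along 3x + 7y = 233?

√58

Centre (−4, 6), r² = 725. Perpendicular distance d from centre to line = |−203| / √58 = 203/√58.
Half the chord is √(r² − d²) = √(29/2), so the full chord is √58.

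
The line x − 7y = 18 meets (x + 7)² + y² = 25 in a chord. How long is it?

5√2

The distance from (−7, 0) to the line is 25/√50, and r² = 25.
Chord = 2√(r² − d²) = 2·√(25/2) = 5√2.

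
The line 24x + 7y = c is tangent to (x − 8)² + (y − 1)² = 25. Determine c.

Tangency holds when the distance from the centre (8, 1) to the line equals the radius 5:
|24·8 + 7·1 − c| / √625 = 5
|c − (199)| = 5·25, so c = 324 or c = 74.

c = 74 or c = 324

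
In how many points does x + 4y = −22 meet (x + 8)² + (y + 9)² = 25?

0

Substituting the line into the circle gives 17x² + 228x + 820 = 0.
Δ = 51984 − 55760 = −3776.
No real roots: the line does not meet the circle.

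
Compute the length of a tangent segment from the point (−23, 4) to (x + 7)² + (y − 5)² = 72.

√185

The centre is (−7, 5) and r = 6√2. The square of the distance from P to the centre is 256 + 1 = 257.
Power of the point: PT² = |PO|² − r² = 185, so PT = √185.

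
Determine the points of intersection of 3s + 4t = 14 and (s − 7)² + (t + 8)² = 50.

Express t = (14 − 3s)/4 and substitute into the circle:
25s² − 500s + 2100 = 0  ⟹  s² − 20s + 84 = 0
s = 14 or s = 6, giving (14, −7) and (6, −1).

(6, −1) and (14, −7)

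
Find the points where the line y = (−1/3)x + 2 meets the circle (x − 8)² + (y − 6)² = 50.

(3, 1) and (9, −1)

Express y = (6 − x)/3 and substitute into the circle:
10x² − 120x + 270 = 0  ⟹  x² − 12x + 27 = 0
x = 9 or x = 3, giving (9, −1) and (3, 1).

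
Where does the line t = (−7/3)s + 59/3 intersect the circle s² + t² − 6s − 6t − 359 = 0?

(−1, 22) and (14, −13)

Substitute t = (59 − 7s)/3:
58s² − 754s − 812 = 0  ⟹  s² − 13s − 14 = 0
s = 14 or s = −1, giving (14, −13) and (−1, 22).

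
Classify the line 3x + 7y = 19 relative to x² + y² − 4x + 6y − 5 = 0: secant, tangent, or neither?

Substituting the line into the circle gives 58x² − 436x + 914 = 0.
Discriminant = (−436)² − 4·58·(914) = −21952 < 0.
No real roots: the line does not meet the circle.

neither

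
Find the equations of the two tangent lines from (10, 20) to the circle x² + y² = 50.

x − y = −10 and 7x − y = 50

Let a tangent through (10, 20) have slope m. Its distance from (0, 0) must equal 5√2:
[m·(−10) − (−20)]² = 50(m² + 1)
m² − 8m + 7 = 0, so m = 1 or m = 7.
Through (10, 20) these give x − y = −10 and 7x − y = 50.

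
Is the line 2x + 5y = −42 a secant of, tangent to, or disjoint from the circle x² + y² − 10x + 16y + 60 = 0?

d² = (2·5 + 5·(−8) − (−42))²/29 = 144/29; r² = 29.
Since d² < r², the line cuts the circle twice.

secant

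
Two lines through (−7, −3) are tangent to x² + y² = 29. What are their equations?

Write the tangent as mx − y + (−3 − m·(−7)) = 0 and set its distance from the centre to √29:
[m·(7) − (3)]² = 29(m² + 1)
10m² − 21m − 10 = 0, so m = 5/2 or m = −2/5.
With m = 5/2: 5x − 2y = −29. With m = −2/5: 2x + 5y = −29.

5x − 2y = −29 and 2x + 5y = −29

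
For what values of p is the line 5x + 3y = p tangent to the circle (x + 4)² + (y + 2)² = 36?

For a tangent, require d(centre, line) = r = 6.
|5·(−4) + 3·(−2) − p| / √34 = 6
|p − (−26)| = 6√34.

p = −26 ± 6√34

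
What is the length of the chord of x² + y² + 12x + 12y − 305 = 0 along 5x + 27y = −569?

Centre (−6, −6), r² = 377. Perpendicular distance d from centre to line = |377| / √754 = 377/√754.
Half the chord is √(r² − d²) = √(377/2), so the full chord is √754.

√754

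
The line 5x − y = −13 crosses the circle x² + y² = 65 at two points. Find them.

Express y = 5x + 13 and substitute into the circle:
26x² + 130x + 104 = 0  ⟹  x² + 5x + 4 = 0
x = −1 or x = −4, giving (−1, 8) and (−4, −7).

(−4, −7) and (−1, 8)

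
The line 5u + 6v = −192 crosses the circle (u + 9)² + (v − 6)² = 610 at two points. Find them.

(−30, −7) and (−18, −17)

Substitute v = (−192 − 5u)/6:
61u² + 2928u + 32940 = 0  ⟹  u² + 48u + 540 = 0
u = −18 or u = −30, giving (−18, −17) and (−30, −7).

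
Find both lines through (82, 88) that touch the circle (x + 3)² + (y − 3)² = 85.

6x − 7y = −124 and 7x − 6y = 46

A line y − (88) = m(x − (82)) is tangent when its distance from (−3, 3) is √85:
(−85m − (−85))² = 85(m² + 1)
42m² − 85m + 42 = 0, so m = 6/7 or m = 7/6.
With m = 6/7: 6x − 7y = −124. With m = 7/6: 7x − 6y = 46.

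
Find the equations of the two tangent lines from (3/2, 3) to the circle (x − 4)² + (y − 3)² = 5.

2x − y = 0 and 2x + y = 6

A line y − (3) = m(x − (3/2)) is tangent when its distance from (4, 3) is √5:
(5/2m − (0))² = 5(m² + 1)
m² − 4 = 0, so m = 2 or m = −2.
Through (3/2, 3) these give 2x − y = 0 and 2x + y = 6.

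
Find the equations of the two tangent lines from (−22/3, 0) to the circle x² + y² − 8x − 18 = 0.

Let a tangent through (−22/3, 0) have slope m. Its distance from (4, 0) must equal √34:
[m·(34/3) − (0)]² = 34(m² + 1)
25m² − 9 = 0, so m = 3/5 or m = −3/5.
With m = 3/5: 3x − 5y = −22. With m = −3/5: 3x + 5y = −22.

3x − 5y = −22 and 3x + 5y = −22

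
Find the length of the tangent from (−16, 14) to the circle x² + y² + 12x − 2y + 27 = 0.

The centre is (−6, 1) and r = √10. The square of the distance from P to the centre is 100 + 169 = 269.
The tangent meets the radius at right angles, so tangent² = |PO|² − r² = 269 − 10 = 259.

√259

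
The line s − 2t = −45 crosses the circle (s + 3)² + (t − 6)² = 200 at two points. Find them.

From the line, t = (45 + s)/2. Substituting:
5s² + 90s + 325 = 0  ⟹  s² + 18s + 65 = 0
s = −5 or s = −13, giving (−5, 20) and (−13, 16).

(−13, 16) and (−5, 20)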